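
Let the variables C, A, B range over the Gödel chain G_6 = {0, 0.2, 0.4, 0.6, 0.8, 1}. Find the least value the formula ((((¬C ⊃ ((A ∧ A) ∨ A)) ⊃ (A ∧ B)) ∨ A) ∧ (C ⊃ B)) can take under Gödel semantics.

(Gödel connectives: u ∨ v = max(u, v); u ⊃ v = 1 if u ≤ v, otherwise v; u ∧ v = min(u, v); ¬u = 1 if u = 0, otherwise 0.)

The minimum is attained at C = 0.2, A = 0, B = 0:
  ¬C: Gödel ¬ of 0.2 = 0 (operand ≠ 0)
  (A ∧ A) = min(0, 0) = 0
  ((A ∧ A) ∨ A) = max(0, 0) = 0
  (¬C ⊃ ((A ∧ A) ∨ A)): 0 ≤ 0, so result = 1
  (A ∧ B) = min(0, 0) = 0
  ((¬C ⊃ ((A ∧ A) ∨ A)) ⊃ (A ∧ B)): 1 > 0, so result = 0
  (((¬C ⊃ ((A ∧ A) ∨ A)) ⊃ (A ∧ B)) ∨ A) = max(0, 0) = 0
  (C ⊃ B): 0.2 > 0, so result = 0
  ((((¬C ⊃ ((A ∧ A) ∨ A)) ⊃ (A ∧ B)) ∨ A) ∧ (C ⊃ B)) = min(0, 0) = 0
Checking all 216 assignments confirms none give a value below 0.00.

0.00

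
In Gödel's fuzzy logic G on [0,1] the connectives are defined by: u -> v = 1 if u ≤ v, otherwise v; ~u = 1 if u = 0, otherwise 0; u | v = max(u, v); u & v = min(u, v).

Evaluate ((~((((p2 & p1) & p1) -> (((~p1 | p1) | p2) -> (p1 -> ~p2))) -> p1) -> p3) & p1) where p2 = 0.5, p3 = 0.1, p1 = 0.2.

(p2 & p1) = min(0.5, 0.2) = 0.2
((p2 & p1) & p1) = min(0.2, 0.2) = 0.2
~p1: Gödel ¬ of 0.2 = 0 (operand ≠ 0)
(~p1 | p1) = max(0, 0.2) = 0.2
((~p1 | p1) | p2) = max(0.2, 0.5) = 0.5
~p2: Gödel ¬ of 0.5 = 0 (operand ≠ 0)
(p1 -> ~p2): 0.2 > 0, so result = 0
(((~p1 | p1) | p2) -> (p1 -> ~p2)): 0.5 > 0, so result = 0
(((p2 & p1) & p1) -> (((~p1 | p1) | p2) -> (p1 -> ~p2))): 0.2 > 0, so result = 0
((((p2 & p1) & p1) -> (((~p1 | p1) | p2) -> (p1 -> ~p2))) -> p1): 0 ≤ 0.2, so result = 1
~((((p2 & p1) & p1) -> (((~p1 | p1) | p2) -> (p1 -> ~p2))) -> p1): Gödel ¬ of 1 = 0 (operand ≠ 0)
(~((((p2 & p1) & p1) -> (((~p1 | p1) | p2) -> (p1 -> ~p2))) -> p1) -> p3): 0 ≤ 0.1, so result = 1
((~((((p2 & p1) & p1) -> (((~p1 | p1) | p2) -> (p1 -> ~p2))) -> p1) -> p3) & p1) = min(1, 0.2) = 0.2

0.20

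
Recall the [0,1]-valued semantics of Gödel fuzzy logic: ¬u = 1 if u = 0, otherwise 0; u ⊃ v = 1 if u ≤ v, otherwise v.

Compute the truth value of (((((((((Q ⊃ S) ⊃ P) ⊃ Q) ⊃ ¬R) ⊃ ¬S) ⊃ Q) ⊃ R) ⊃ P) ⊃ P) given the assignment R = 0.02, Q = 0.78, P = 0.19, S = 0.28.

(Q ⊃ S): 0.78 > 0.28, so result = 0.28
((Q ⊃ S) ⊃ P): 0.28 > 0.19, so result = 0.19
(((Q ⊃ S) ⊃ P) ⊃ Q): 0.19 ≤ 0.78, so result = 1
¬R: Gödel ¬ of 0.02 = 0 (operand ≠ 0)
((((Q ⊃ S) ⊃ P) ⊃ Q) ⊃ ¬R): 1 > 0, so result = 0
¬S: Gödel ¬ of 0.28 = 0 (operand ≠ 0)
(((((Q ⊃ S) ⊃ P) ⊃ Q) ⊃ ¬R) ⊃ ¬S): 0 ≤ 0, so result = 1
((((((Q ⊃ S) ⊃ P) ⊃ Q) ⊃ ¬R) ⊃ ¬S) ⊃ Q): 1 > 0.78, so result = 0.78
(((((((Q ⊃ S) ⊃ P) ⊃ Q) ⊃ ¬R) ⊃ ¬S) ⊃ Q) ⊃ R): 0.78 > 0.02, so result = 0.02
((((((((Q ⊃ S) ⊃ P) ⊃ Q) ⊃ ¬R) ⊃ ¬S) ⊃ Q) ⊃ R) ⊃ P): 0.02 ≤ 0.19, so result = 1
(((((((((Q ⊃ S) ⊃ P) ⊃ Q) ⊃ ¬R) ⊃ ¬S) ⊃ Q) ⊃ R) ⊃ P) ⊃ P): 1 > 0.19, so result = 0.19

0.19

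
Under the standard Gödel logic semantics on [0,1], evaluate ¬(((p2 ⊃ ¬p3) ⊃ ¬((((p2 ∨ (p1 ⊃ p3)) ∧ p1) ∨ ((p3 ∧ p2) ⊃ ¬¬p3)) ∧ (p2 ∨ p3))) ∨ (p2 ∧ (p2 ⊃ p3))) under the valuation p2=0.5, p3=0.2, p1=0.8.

0.00

¬p3: Gödel ¬ of 0.2 = 0 (operand ≠ 0)
(p2 ⊃ ¬p3): 0.5 > 0, so result = 0
(p1 ⊃ p3): 0.8 > 0.2, so result = 0.2
(p2 ∨ (p1 ⊃ p3)) = max(0.5, 0.2) = 0.5
((p2 ∨ (p1 ⊃ p3)) ∧ p1) = min(0.5, 0.8) = 0.5
(p3 ∧ p2) = min(0.2, 0.5) = 0.2
¬p3: Gödel ¬ of 0.2 = 0 (operand ≠ 0)
¬¬p3: Gödel ¬ of 0 = 1 (operand is 0)
((p3 ∧ p2) ⊃ ¬¬p3): 0.2 ≤ 1, so result = 1
(((p2 ∨ (p1 ⊃ p3)) ∧ p1) ∨ ((p3 ∧ p2) ⊃ ¬¬p3)) = max(0.5, 1) = 1
(p2 ∨ p3) = max(0.5, 0.2) = 0.5
((((p2 ∨ (p1 ⊃ p3)) ∧ p1) ∨ ((p3 ∧ p2) ⊃ ¬¬p3)) ∧ (p2 ∨ p3)) = min(1, 0.5) = 0.5
¬((((p2 ∨ (p1 ⊃ p3)) ∧ p1) ∨ ((p3 ∧ p2) ⊃ ¬¬p3)) ∧ (p2 ∨ p3)): Gödel ¬ of 0.5 = 0 (operand ≠ 0)
((p2 ⊃ ¬p3) ⊃ ¬((((p2 ∨ (p1 ⊃ p3)) ∧ p1) ∨ ((p3 ∧ p2) ⊃ ¬¬p3)) ∧ (p2 ∨ p3))): 0 ≤ 0, so result = 1
(p2 ⊃ p3): 0.5 > 0.2, so result = 0.2
(p2 ∧ (p2 ⊃ p3)) = min(0.5, 0.2) = 0.2
(((p2 ⊃ ¬p3) ⊃ ¬((((p2 ∨ (p1 ⊃ p3)) ∧ p1) ∨ ((p3 ∧ p2) ⊃ ¬¬p3)) ∧ (p2 ∨ p3))) ∨ (p2 ∧ (p2 ⊃ p3))) = max(1, 0.2) = 1
¬(((p2 ⊃ ¬p3) ⊃ ¬((((p2 ∨ (p1 ⊃ p3)) ∧ p1) ∨ ((p3 ∧ p2) ⊃ ¬¬p3)) ∧ (p2 ∨ p3))) ∨ (p2 ∧ (p2 ⊃ p3))): Gödel ¬ of 1 = 0 (operand ≠ 0)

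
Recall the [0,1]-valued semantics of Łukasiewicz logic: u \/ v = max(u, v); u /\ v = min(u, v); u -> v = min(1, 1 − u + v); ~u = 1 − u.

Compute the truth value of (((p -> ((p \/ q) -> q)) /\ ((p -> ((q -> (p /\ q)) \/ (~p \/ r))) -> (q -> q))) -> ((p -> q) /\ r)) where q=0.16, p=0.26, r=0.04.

0.04

(p \/ q) = max(0.26, 0.16) = 0.26
((p \/ q) -> q): min(1, 1 − 0.26 + 0.16) = 0.9
(p -> ((p \/ q) -> q)): min(1, 1 − 0.26 + 0.9) = 1
(p /\ q) = min(0.26, 0.16) = 0.16
(q -> (p /\ q)): min(1, 1 − 0.16 + 0.16) = 1
~p: Łukasiewicz ¬ gives 1 − 0.26 = 0.74
(~p \/ r) = max(0.74, 0.04) = 0.74
((q -> (p /\ q)) \/ (~p \/ r)) = max(1, 0.74) = 1
(p -> ((q -> (p /\ q)) \/ (~p \/ r))): min(1, 1 − 0.26 + 1) = 1
(q -> q): min(1, 1 − 0.16 + 0.16) = 1
((p -> ((q -> (p /\ q)) \/ (~p \/ r))) -> (q -> q)): min(1, 1 − 1 + 1) = 1
((p -> ((p \/ q) -> q)) /\ ((p -> ((q -> (p /\ q)) \/ (~p \/ r))) -> (q -> q))) = min(1, 1) = 1
(p -> q): min(1, 1 − 0.26 + 0.16) = 0.9
((p -> q) /\ r) = min(0.9, 0.04) = 0.04
(((p -> ((p \/ q) -> q)) /\ ((p -> ((q -> (p /\ q)) \/ (~p \/ r))) -> (q -> q))) -> ((p -> q) /\ r)): min(1, 1 − 1 + 0.04) = 0.04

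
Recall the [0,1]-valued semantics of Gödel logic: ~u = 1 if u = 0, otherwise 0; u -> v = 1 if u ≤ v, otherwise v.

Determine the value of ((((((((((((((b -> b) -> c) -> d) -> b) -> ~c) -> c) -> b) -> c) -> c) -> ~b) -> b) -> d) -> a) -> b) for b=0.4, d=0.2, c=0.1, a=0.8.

0.40

(b -> b): 0.4 ≤ 0.4, so result = 1
((b -> b) -> c): 1 > 0.1, so result = 0.1
(((b -> b) -> c) -> d): 0.1 ≤ 0.2, so result = 1
((((b -> b) -> c) -> d) -> b): 1 > 0.4, so result = 0.4
~c: Gödel ¬ of 0.1 = 0 (operand ≠ 0)
(((((b -> b) -> c) -> d) -> b) -> ~c): 0.4 > 0, so result = 0
((((((b -> b) -> c) -> d) -> b) -> ~c) -> c): 0 ≤ 0.1, so result = 1
(((((((b -> b) -> c) -> d) -> b) -> ~c) -> c) -> b): 1 > 0.4, so result = 0.4
((((((((b -> b) -> c) -> d) -> b) -> ~c) -> c) -> b) -> c): 0.4 > 0.1, so result = 0.1
(((((((((b -> b) -> c) -> d) -> b) -> ~c) -> c) -> b) -> c) -> c): 0.1 ≤ 0.1, so result = 1
~b: Gödel ¬ of 0.4 = 0 (operand ≠ 0)
((((((((((b -> b) -> c) -> d) -> b) -> ~c) -> c) -> b) -> c) -> c) -> ~b): 1 > 0, so result = 0
(((((((((((b -> b) -> c) -> d) -> b) -> ~c) -> c) -> b) -> c) -> c) -> ~b) -> b): 0 ≤ 0.4, so result = 1
((((((((((((b -> b) -> c) -> d) -> b) -> ~c) -> c) -> b) -> c) -> c) -> ~b) -> b) -> d): 1 > 0.2, so result = 0.2
(((((((((((((b -> b) -> c) -> d) -> b) -> ~c) -> c) -> b) -> c) -> c) -> ~b) -> b) -> d) -> a): 0.2 ≤ 0.8, so result = 1
((((((((((((((b -> b) -> c) -> d) -> b) -> ~c) -> c) -> b) -> c) -> c) -> ~b) -> b) -> d) -> a) -> b): 1 > 0.4, so result = 0.4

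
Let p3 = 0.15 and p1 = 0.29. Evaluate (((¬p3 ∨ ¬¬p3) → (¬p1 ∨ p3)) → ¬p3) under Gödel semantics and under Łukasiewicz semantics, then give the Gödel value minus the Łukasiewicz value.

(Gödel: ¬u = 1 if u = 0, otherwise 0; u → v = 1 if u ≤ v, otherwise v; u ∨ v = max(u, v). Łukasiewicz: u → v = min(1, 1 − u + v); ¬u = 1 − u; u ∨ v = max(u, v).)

Gödel evaluation:
  ¬p3: Gödel ¬ of 0.15 = 0 (operand ≠ 0)
  ¬p3: Gödel ¬ of 0.15 = 0 (operand ≠ 0)
  ¬¬p3: Gödel ¬ of 0 = 1 (operand is 0)
  (¬p3 ∨ ¬¬p3) = max(0, 1) = 1
  ¬p1: Gödel ¬ of 0.29 = 0 (operand ≠ 0)
  (¬p1 ∨ p3) = max(0, 0.15) = 0.15
  ((¬p3 ∨ ¬¬p3) → (¬p1 ∨ p3)): 1 > 0.15, so result = 0.15
  ¬p3: Gödel ¬ of 0.15 = 0 (operand ≠ 0)
  (((¬p3 ∨ ¬¬p3) → (¬p1 ∨ p3)) → ¬p3): 0.15 > 0, so result = 0
  Gödel value = 0
Łukasiewicz evaluation:
  ¬p3: Łukasiewicz ¬ gives 1 − 0.15 = 0.85
  ¬p3: Łukasiewicz ¬ gives 1 − 0.15 = 0.85
  ¬¬p3: Łukasiewicz ¬ gives 1 − 0.85 = 0.15
  (¬p3 ∨ ¬¬p3) = max(0.85, 0.15) = 0.85
  ¬p1: Łukasiewicz ¬ gives 1 − 0.29 = 0.71
  (¬p1 ∨ p3) = max(0.71, 0.15) = 0.71
  ((¬p3 ∨ ¬¬p3) → (¬p1 ∨ p3)): min(1, 1 − 0.85 + 0.71) = 0.86
  ¬p3: Łukasiewicz ¬ gives 1 − 0.15 = 0.85
  (((¬p3 ∨ ¬¬p3) → (¬p1 ∨ p3)) → ¬p3): min(1, 1 − 0.86 + 0.85) = 0.99
  Łukasiewicz value = 0.99
Difference: 0 − 0.99 = -0.99

-0.99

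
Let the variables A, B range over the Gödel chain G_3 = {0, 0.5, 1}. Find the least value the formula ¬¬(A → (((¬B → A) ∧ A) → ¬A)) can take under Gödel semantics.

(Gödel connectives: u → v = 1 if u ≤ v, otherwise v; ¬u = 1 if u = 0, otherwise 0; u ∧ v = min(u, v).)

0.00

The minimum is attained at A = 0.5, B = 0:
  ¬B: Gödel ¬ of 0 = 1 (operand is 0)
  (¬B → A): 1 > 0.5, so result = 0.5
  ((¬B → A) ∧ A) = min(0.5, 0.5) = 0.5
  ¬A: Gödel ¬ of 0.5 = 0 (operand ≠ 0)
  (((¬B → A) ∧ A) → ¬A): 0.5 > 0, so result = 0
  (A → (((¬B → A) ∧ A) → ¬A)): 0.5 > 0, so result = 0
  ¬(A → (((¬B → A) ∧ A) → ¬A)): Gödel ¬ of 0 = 1 (operand is 0)
  ¬¬(A → (((¬B → A) ∧ A) → ¬A)): Gödel ¬ of 1 = 0 (operand ≠ 0)
Checking all 9 assignments confirms none give a value below 0.00.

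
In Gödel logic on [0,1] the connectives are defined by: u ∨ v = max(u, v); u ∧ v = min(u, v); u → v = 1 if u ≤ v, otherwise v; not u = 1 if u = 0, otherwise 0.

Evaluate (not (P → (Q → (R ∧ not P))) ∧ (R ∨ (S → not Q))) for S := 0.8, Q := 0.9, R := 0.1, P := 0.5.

not P: Gödel ¬ of 0.5 = 0 (operand ≠ 0)
(R ∧ not P) = min(0.1, 0) = 0
(Q → (R ∧ not P)): 0.9 > 0, so result = 0
(P → (Q → (R ∧ not P))): 0.5 > 0, so result = 0
not (P → (Q → (R ∧ not P))): Gödel ¬ of 0 = 1 (operand is 0)
not Q: Gödel ¬ of 0.9 = 0 (operand ≠ 0)
(S → not Q): 0.8 > 0, so result = 0
(R ∨ (S → not Q)) = max(0.1, 0) = 0.1
(not (P → (Q → (R ∧ not P))) ∧ (R ∨ (S → not Q))) = min(1, 0.1) = 0.1

0.10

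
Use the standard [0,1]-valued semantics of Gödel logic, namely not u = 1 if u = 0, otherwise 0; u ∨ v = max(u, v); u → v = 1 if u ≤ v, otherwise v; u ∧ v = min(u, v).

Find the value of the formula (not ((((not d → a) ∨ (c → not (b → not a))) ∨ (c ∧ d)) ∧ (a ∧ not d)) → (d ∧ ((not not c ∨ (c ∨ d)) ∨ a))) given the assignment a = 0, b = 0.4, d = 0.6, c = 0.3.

0.60

not d: Gödel ¬ of 0.6 = 0 (operand ≠ 0)
(not d → a): 0 ≤ 0, so result = 1
not a: Gödel ¬ of 0 = 1 (operand is 0)
(b → not a): 0.4 ≤ 1, so result = 1
not (b → not a): Gödel ¬ of 1 = 0 (operand ≠ 0)
(c → not (b → not a)): 0.3 > 0, so result = 0
((not d → a) ∨ (c → not (b → not a))) = max(1, 0) = 1
(c ∧ d) = min(0.3, 0.6) = 0.3
(((not d → a) ∨ (c → not (b → not a))) ∨ (c ∧ d)) = max(1, 0.3) = 1
not d: Gödel ¬ of 0.6 = 0 (operand ≠ 0)
(a ∧ not d) = min(0, 0) = 0
((((not d → a) ∨ (c → not (b → not a))) ∨ (c ∧ d)) ∧ (a ∧ not d)) = min(1, 0) = 0
not ((((not d → a) ∨ (c → not (b → not a))) ∨ (c ∧ d)) ∧ (a ∧ not d)): Gödel ¬ of 0 = 1 (operand is 0)
not c: Gödel ¬ of 0.3 = 0 (operand ≠ 0)
not not c: Gödel ¬ of 0 = 1 (operand is 0)
(c ∨ d) = max(0.3, 0.6) = 0.6
(not not c ∨ (c ∨ d)) = max(1, 0.6) = 1
((not not c ∨ (c ∨ d)) ∨ a) = max(1, 0) = 1
(d ∧ ((not not c ∨ (c ∨ d)) ∨ a)) = min(0.6, 1) = 0.6
(not ((((not d → a) ∨ (c → not (b → not a))) ∨ (c ∧ d)) ∧ (a ∧ not d)) → (d ∧ ((not not c ∨ (c ∨ d)) ∨ a))): 1 > 0.6, so result = 0.6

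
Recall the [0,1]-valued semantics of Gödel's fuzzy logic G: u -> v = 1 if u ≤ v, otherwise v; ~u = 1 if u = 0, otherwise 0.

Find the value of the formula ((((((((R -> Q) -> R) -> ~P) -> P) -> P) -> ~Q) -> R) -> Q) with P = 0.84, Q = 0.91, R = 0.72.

0.91

(R -> Q): 0.72 ≤ 0.91, so result = 1
((R -> Q) -> R): 1 > 0.72, so result = 0.72
~P: Gödel ¬ of 0.84 = 0 (operand ≠ 0)
(((R -> Q) -> R) -> ~P): 0.72 > 0, so result = 0
((((R -> Q) -> R) -> ~P) -> P): 0 ≤ 0.84, so result = 1
(((((R -> Q) -> R) -> ~P) -> P) -> P): 1 > 0.84, so result = 0.84
~Q: Gödel ¬ of 0.91 = 0 (operand ≠ 0)
((((((R -> Q) -> R) -> ~P) -> P) -> P) -> ~Q): 0.84 > 0, so result = 0
(((((((R -> Q) -> R) -> ~P) -> P) -> P) -> ~Q) -> R): 0 ≤ 0.72, so result = 1
((((((((R -> Q) -> R) -> ~P) -> P) -> P) -> ~Q) -> R) -> Q): 1 > 0.91, so result = 0.91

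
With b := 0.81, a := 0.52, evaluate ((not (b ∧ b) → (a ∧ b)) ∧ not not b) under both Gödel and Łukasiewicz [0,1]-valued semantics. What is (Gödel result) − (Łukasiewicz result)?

0.19

Gödel evaluation:
  (b ∧ b) = min(0.81, 0.81) = 0.81
  not (b ∧ b): Gödel ¬ of 0.81 = 0 (operand ≠ 0)
  (a ∧ b) = min(0.52, 0.81) = 0.52
  (not (b ∧ b) → (a ∧ b)): 0 ≤ 0.52, so result = 1
  not b: Gödel ¬ of 0.81 = 0 (operand ≠ 0)
  not not b: Gödel ¬ of 0 = 1 (operand is 0)
  ((not (b ∧ b) → (a ∧ b)) ∧ not not b) = min(1, 1) = 1
  Gödel value = 1
Łukasiewicz evaluation:
  (b ∧ b) = min(0.81, 0.81) = 0.81
  not (b ∧ b): Łukasiewicz ¬ gives 1 − 0.81 = 0.19
  (a ∧ b) = min(0.52, 0.81) = 0.52
  (not (b ∧ b) → (a ∧ b)): min(1, 1 − 0.19 + 0.52) = 1
  not b: Łukasiewicz ¬ gives 1 − 0.81 = 0.19
  not not b: Łukasiewicz ¬ gives 1 − 0.19 = 0.81
  ((not (b ∧ b) → (a ∧ b)) ∧ not not b) = min(1, 0.81) = 0.81
  Łukasiewicz value = 0.81
Difference: 1 − 0.81 = 0.19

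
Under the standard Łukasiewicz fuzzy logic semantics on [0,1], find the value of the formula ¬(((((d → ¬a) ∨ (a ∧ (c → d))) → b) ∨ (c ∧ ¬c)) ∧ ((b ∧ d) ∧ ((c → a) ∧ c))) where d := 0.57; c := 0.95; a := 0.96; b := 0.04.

¬a: Łukasiewicz ¬ gives 1 − 0.96 = 0.04
(d → ¬a): min(1, 1 − 0.57 + 0.04) = 0.47
(c → d): min(1, 1 − 0.95 + 0.57) = 0.62
(a ∧ (c → d)) = min(0.96, 0.62) = 0.62
((d → ¬a) ∨ (a ∧ (c → d))) = max(0.47, 0.62) = 0.62
(((d → ¬a) ∨ (a ∧ (c → d))) → b): min(1, 1 − 0.62 + 0.04) = 0.42
¬c: Łukasiewicz ¬ gives 1 − 0.95 = 0.05
(c ∧ ¬c) = min(0.95, 0.05) = 0.05
((((d → ¬a) ∨ (a ∧ (c → d))) → b) ∨ (c ∧ ¬c)) = max(0.42, 0.05) = 0.42
(b ∧ d) = min(0.04, 0.57) = 0.04
(c → a): min(1, 1 − 0.95 + 0.96) = 1
((c → a) ∧ c) = min(1, 0.95) = 0.95
((b ∧ d) ∧ ((c → a) ∧ c)) = min(0.04, 0.95) = 0.04
(((((d → ¬a) ∨ (a ∧ (c → d))) → b) ∨ (c ∧ ¬c)) ∧ ((b ∧ d) ∧ ((c → a) ∧ c))) = min(0.42, 0.04) = 0.04
¬(((((d → ¬a) ∨ (a ∧ (c → d))) → b) ∨ (c ∧ ¬c)) ∧ ((b ∧ d) ∧ ((c → a) ∧ c))): Łukasiewicz ¬ gives 1 − 0.04 = 0.96

0.96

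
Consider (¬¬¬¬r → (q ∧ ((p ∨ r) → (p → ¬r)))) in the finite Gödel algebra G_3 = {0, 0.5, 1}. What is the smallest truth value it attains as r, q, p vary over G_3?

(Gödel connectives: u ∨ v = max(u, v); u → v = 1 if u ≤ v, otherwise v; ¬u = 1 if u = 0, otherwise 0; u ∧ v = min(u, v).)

0.00

The minimum is attained at r = 0.5, q = 0, p = 0:
  ¬r: Gödel ¬ of 0.5 = 0 (operand ≠ 0)
  ¬¬r: Gödel ¬ of 0 = 1 (operand is 0)
  ¬¬¬r: Gödel ¬ of 1 = 0 (operand ≠ 0)
  ¬¬¬¬r: Gödel ¬ of 0 = 1 (operand is 0)
  (p ∨ r) = max(0, 0.5) = 0.5
  ¬r: Gödel ¬ of 0.5 = 0 (operand ≠ 0)
  (p → ¬r): 0 ≤ 0, so result = 1
  ((p ∨ r) → (p → ¬r)): 0.5 ≤ 1, so result = 1
  (q ∧ ((p ∨ r) → (p → ¬r))) = min(0, 1) = 0
  (¬¬¬¬r → (q ∧ ((p ∨ r) → (p → ¬r)))): 1 > 0, so result = 0
Checking all 27 assignments confirms none give a value below 0.00.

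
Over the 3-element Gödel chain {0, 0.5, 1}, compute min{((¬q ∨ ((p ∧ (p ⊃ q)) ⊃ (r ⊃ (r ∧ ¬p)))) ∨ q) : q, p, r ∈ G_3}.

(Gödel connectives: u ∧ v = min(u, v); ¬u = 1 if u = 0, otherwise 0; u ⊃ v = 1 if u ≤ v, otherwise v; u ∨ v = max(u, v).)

0.50

The minimum is attained at q = 0.5, p = 0.5, r = 0.5:
  ¬q: Gödel ¬ of 0.5 = 0 (operand ≠ 0)
  (p ⊃ q): 0.5 ≤ 0.5, so result = 1
  (p ∧ (p ⊃ q)) = min(0.5, 1) = 0.5
  ¬p: Gödel ¬ of 0.5 = 0 (operand ≠ 0)
  (r ∧ ¬p) = min(0.5, 0) = 0
  (r ⊃ (r ∧ ¬p)): 0.5 > 0, so result = 0
  ((p ∧ (p ⊃ q)) ⊃ (r ⊃ (r ∧ ¬p))): 0.5 > 0, so result = 0
  (¬q ∨ ((p ∧ (p ⊃ q)) ⊃ (r ⊃ (r ∧ ¬p)))) = max(0, 0) = 0
  ((¬q ∨ ((p ∧ (p ⊃ q)) ⊃ (r ⊃ (r ∧ ¬p)))) ∨ q) = max(0, 0.5) = 0.5
Checking all 27 assignments confirms none give a value below 0.50.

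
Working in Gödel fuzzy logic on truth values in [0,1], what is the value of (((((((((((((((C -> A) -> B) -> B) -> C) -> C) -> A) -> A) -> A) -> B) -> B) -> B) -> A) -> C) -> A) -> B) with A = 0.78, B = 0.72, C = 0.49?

(C -> A): 0.49 ≤ 0.78, so result = 1
((C -> A) -> B): 1 > 0.72, so result = 0.72
(((C -> A) -> B) -> B): 0.72 ≤ 0.72, so result = 1
((((C -> A) -> B) -> B) -> C): 1 > 0.49, so result = 0.49
(((((C -> A) -> B) -> B) -> C) -> C): 0.49 ≤ 0.49, so result = 1
((((((C -> A) -> B) -> B) -> C) -> C) -> A): 1 > 0.78, so result = 0.78
(((((((C -> A) -> B) -> B) -> C) -> C) -> A) -> A): 0.78 ≤ 0.78, so result = 1
((((((((C -> A) -> B) -> B) -> C) -> C) -> A) -> A) -> A): 1 > 0.78, so result = 0.78
(((((((((C -> A) -> B) -> B) -> C) -> C) -> A) -> A) -> A) -> B): 0.78 > 0.72, so result = 0.72
((((((((((C -> A) -> B) -> B) -> C) -> C) -> A) -> A) -> A) -> B) -> B): 0.72 ≤ 0.72, so result = 1
(((((((((((C -> A) -> B) -> B) -> C) -> C) -> A) -> A) -> A) -> B) -> B) -> B): 1 > 0.72, so result = 0.72
((((((((((((C -> A) -> B) -> B) -> C) -> C) -> A) -> A) -> A) -> B) -> B) -> B) -> A): 0.72 ≤ 0.78, so result = 1
(((((((((((((C -> A) -> B) -> B) -> C) -> C) -> A) -> A) -> A) -> B) -> B) -> B) -> A) -> C): 1 > 0.49, so result = 0.49
((((((((((((((C -> A) -> B) -> B) -> C) -> C) -> A) -> A) -> A) -> B) -> B) -> B) -> A) -> C) -> A): 0.49 ≤ 0.78, so result = 1
(((((((((((((((C -> A) -> B) -> B) -> C) -> C) -> A) -> A) -> A) -> B) -> B) -> B) -> A) -> C) -> A) -> B): 1 > 0.72, so result = 0.72

0.72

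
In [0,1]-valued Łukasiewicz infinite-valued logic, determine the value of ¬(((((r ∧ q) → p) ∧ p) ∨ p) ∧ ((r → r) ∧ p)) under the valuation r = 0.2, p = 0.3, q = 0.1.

0.70

(r ∧ q) = min(0.2, 0.1) = 0.1
((r ∧ q) → p): min(1, 1 − 0.1 + 0.3) = 1
(((r ∧ q) → p) ∧ p) = min(1, 0.3) = 0.3
((((r ∧ q) → p) ∧ p) ∨ p) = max(0.3, 0.3) = 0.3
(r → r): min(1, 1 − 0.2 + 0.2) = 1
((r → r) ∧ p) = min(1, 0.3) = 0.3
(((((r ∧ q) → p) ∧ p) ∨ p) ∧ ((r → r) ∧ p)) = min(0.3, 0.3) = 0.3
¬(((((r ∧ q) → p) ∧ p) ∨ p) ∧ ((r → r) ∧ p)): Łukasiewicz ¬ gives 1 − 0.3 = 0.7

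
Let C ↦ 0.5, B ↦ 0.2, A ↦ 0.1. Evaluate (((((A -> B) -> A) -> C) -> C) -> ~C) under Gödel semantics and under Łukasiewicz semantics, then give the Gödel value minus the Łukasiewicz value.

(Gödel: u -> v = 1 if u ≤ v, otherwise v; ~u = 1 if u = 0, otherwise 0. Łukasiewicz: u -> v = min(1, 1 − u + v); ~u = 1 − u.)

-1.00

Gödel evaluation:
  (A -> B): 0.1 ≤ 0.2, so result = 1
  ((A -> B) -> A): 1 > 0.1, so result = 0.1
  (((A -> B) -> A) -> C): 0.1 ≤ 0.5, so result = 1
  ((((A -> B) -> A) -> C) -> C): 1 > 0.5, so result = 0.5
  ~C: Gödel ¬ of 0.5 = 0 (operand ≠ 0)
  (((((A -> B) -> A) -> C) -> C) -> ~C): 0.5 > 0, so result = 0
  Gödel value = 0
Łukasiewicz evaluation:
  (A -> B): min(1, 1 − 0.1 + 0.2) = 1
  ((A -> B) -> A): min(1, 1 − 1 + 0.1) = 0.1
  (((A -> B) -> A) -> C): min(1, 1 − 0.1 + 0.5) = 1
  ((((A -> B) -> A) -> C) -> C): min(1, 1 − 1 + 0.5) = 0.5
  ~C: Łukasiewicz ¬ gives 1 − 0.5 = 0.5
  (((((A -> B) -> A) -> C) -> C) -> ~C): min(1, 1 − 0.5 + 0.5) = 1
  Łukasiewicz value = 1
Difference: 0 − 1 = -1.00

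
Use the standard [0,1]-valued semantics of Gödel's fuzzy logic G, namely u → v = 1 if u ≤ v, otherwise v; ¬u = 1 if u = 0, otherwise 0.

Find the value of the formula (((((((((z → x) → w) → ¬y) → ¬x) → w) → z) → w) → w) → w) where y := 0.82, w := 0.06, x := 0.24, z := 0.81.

(z → x): 0.81 > 0.24, so result = 0.24
((z → x) → w): 0.24 > 0.06, so result = 0.06
¬y: Gödel ¬ of 0.82 = 0 (operand ≠ 0)
(((z → x) → w) → ¬y): 0.06 > 0, so result = 0
¬x: Gödel ¬ of 0.24 = 0 (operand ≠ 0)
((((z → x) → w) → ¬y) → ¬x): 0 ≤ 0, so result = 1
(((((z → x) → w) → ¬y) → ¬x) → w): 1 > 0.06, so result = 0.06
((((((z → x) → w) → ¬y) → ¬x) → w) → z): 0.06 ≤ 0.81, so result = 1
(((((((z → x) → w) → ¬y) → ¬x) → w) → z) → w): 1 > 0.06, so result = 0.06
((((((((z → x) → w) → ¬y) → ¬x) → w) → z) → w) → w): 0.06 ≤ 0.06, so result = 1
(((((((((z → x) → w) → ¬y) → ¬x) → w) → z) → w) → w) → w): 1 > 0.06, so result = 0.06

0.06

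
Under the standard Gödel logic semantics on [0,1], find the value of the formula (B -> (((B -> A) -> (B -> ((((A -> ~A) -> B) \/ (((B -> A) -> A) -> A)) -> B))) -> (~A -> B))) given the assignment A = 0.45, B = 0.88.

1.00

(B -> A): 0.88 > 0.45, so result = 0.45
~A: Gödel ¬ of 0.45 = 0 (operand ≠ 0)
(A -> ~A): 0.45 > 0, so result = 0
((A -> ~A) -> B): 0 ≤ 0.88, so result = 1
(B -> A): 0.88 > 0.45, so result = 0.45
((B -> A) -> A): 0.45 ≤ 0.45, so result = 1
(((B -> A) -> A) -> A): 1 > 0.45, so result = 0.45
(((A -> ~A) -> B) \/ (((B -> A) -> A) -> A)) = max(1, 0.45) = 1
((((A -> ~A) -> B) \/ (((B -> A) -> A) -> A)) -> B): 1 > 0.88, so result = 0.88
(B -> ((((A -> ~A) -> B) \/ (((B -> A) -> A) -> A)) -> B)): 0.88 ≤ 0.88, so result = 1
((B -> A) -> (B -> ((((A -> ~A) -> B) \/ (((B -> A) -> A) -> A)) -> B))): 0.45 ≤ 1, so result = 1
~A: Gödel ¬ of 0.45 = 0 (operand ≠ 0)
(~A -> B): 0 ≤ 0.88, so result = 1
(((B -> A) -> (B -> ((((A -> ~A) -> B) \/ (((B -> A) -> A) -> A)) -> B))) -> (~A -> B)): 1 ≤ 1, so result = 1
(B -> (((B -> A) -> (B -> ((((A -> ~A) -> B) \/ (((B -> A) -> A) -> A)) -> B))) -> (~A -> B))): 0.88 ≤ 1, so result = 1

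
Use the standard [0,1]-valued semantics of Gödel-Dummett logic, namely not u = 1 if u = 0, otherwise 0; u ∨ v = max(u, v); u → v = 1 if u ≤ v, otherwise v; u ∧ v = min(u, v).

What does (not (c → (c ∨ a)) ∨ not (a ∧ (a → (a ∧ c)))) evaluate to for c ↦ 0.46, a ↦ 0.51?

(c ∨ a) = max(0.46, 0.51) = 0.51
(c → (c ∨ a)): 0.46 ≤ 0.51, so result = 1
not (c → (c ∨ a)): Gödel ¬ of 1 = 0 (operand ≠ 0)
(a ∧ c) = min(0.51, 0.46) = 0.46
(a → (a ∧ c)): 0.51 > 0.46, so result = 0.46
(a ∧ (a → (a ∧ c))) = min(0.51, 0.46) = 0.46
not (a ∧ (a → (a ∧ c))): Gödel ¬ of 0.46 = 0 (operand ≠ 0)
(not (c → (c ∨ a)) ∨ not (a ∧ (a → (a ∧ c)))) = max(0, 0) = 0

0.00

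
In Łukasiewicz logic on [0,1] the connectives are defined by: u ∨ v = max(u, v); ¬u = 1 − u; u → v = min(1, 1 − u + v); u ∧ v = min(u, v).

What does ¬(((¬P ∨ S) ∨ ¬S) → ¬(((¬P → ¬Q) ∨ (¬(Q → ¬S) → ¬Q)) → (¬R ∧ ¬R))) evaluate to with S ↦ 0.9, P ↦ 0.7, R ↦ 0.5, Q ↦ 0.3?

0.40

¬P: Łukasiewicz ¬ gives 1 − 0.7 = 0.3
(¬P ∨ S) = max(0.3, 0.9) = 0.9
¬S: Łukasiewicz ¬ gives 1 − 0.9 = 0.1
((¬P ∨ S) ∨ ¬S) = max(0.9, 0.1) = 0.9
¬P: Łukasiewicz ¬ gives 1 − 0.7 = 0.3
¬Q: Łukasiewicz ¬ gives 1 − 0.3 = 0.7
(¬P → ¬Q): min(1, 1 − 0.3 + 0.7) = 1
¬S: Łukasiewicz ¬ gives 1 − 0.9 = 0.1
(Q → ¬S): min(1, 1 − 0.3 + 0.1) = 0.8
¬(Q → ¬S): Łukasiewicz ¬ gives 1 − 0.8 = 0.2
¬Q: Łukasiewicz ¬ gives 1 − 0.3 = 0.7
(¬(Q → ¬S) → ¬Q): min(1, 1 − 0.2 + 0.7) = 1
((¬P → ¬Q) ∨ (¬(Q → ¬S) → ¬Q)) = max(1, 1) = 1
¬R: Łukasiewicz ¬ gives 1 − 0.5 = 0.5
¬R: Łukasiewicz ¬ gives 1 − 0.5 = 0.5
(¬R ∧ ¬R) = min(0.5, 0.5) = 0.5
(((¬P → ¬Q) ∨ (¬(Q → ¬S) → ¬Q)) → (¬R ∧ ¬R)): min(1, 1 − 1 + 0.5) = 0.5
¬(((¬P → ¬Q) ∨ (¬(Q → ¬S) → ¬Q)) → (¬R ∧ ¬R)): Łukasiewicz ¬ gives 1 − 0.5 = 0.5
(((¬P ∨ S) ∨ ¬S) → ¬(((¬P → ¬Q) ∨ (¬(Q → ¬S) → ¬Q)) → (¬R ∧ ¬R))): min(1, 1 − 0.9 + 0.5) = 0.6
¬(((¬P ∨ S) ∨ ¬S) → ¬(((¬P → ¬Q) ∨ (¬(Q → ¬S) → ¬Q)) → (¬R ∧ ¬R))): Łukasiewicz ¬ gives 1 − 0.6 = 0.4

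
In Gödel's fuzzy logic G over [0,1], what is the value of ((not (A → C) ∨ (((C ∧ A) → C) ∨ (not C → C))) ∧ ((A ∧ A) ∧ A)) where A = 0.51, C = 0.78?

0.51

(A → C): 0.51 ≤ 0.78, so result = 1
not (A → C): Gödel ¬ of 1 = 0 (operand ≠ 0)
(C ∧ A) = min(0.78, 0.51) = 0.51
((C ∧ A) → C): 0.51 ≤ 0.78, so result = 1
not C: Gödel ¬ of 0.78 = 0 (operand ≠ 0)
(not C → C): 0 ≤ 0.78, so result = 1
(((C ∧ A) → C) ∨ (not C → C)) = max(1, 1) = 1
(not (A → C) ∨ (((C ∧ A) → C) ∨ (not C → C))) = max(0, 1) = 1
(A ∧ A) = min(0.51, 0.51) = 0.51
((A ∧ A) ∧ A) = min(0.51, 0.51) = 0.51
((not (A → C) ∨ (((C ∧ A) → C) ∨ (not C → C))) ∧ ((A ∧ A) ∧ A)) = min(1, 0.51) = 0.51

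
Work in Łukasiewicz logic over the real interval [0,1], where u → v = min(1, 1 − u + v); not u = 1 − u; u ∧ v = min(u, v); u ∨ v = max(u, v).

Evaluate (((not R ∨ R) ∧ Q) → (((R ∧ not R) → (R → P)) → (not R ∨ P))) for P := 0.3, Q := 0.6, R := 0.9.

not R: Łukasiewicz ¬ gives 1 − 0.9 = 0.1
(not R ∨ R) = max(0.1, 0.9) = 0.9
((not R ∨ R) ∧ Q) = min(0.9, 0.6) = 0.6
not R: Łukasiewicz ¬ gives 1 − 0.9 = 0.1
(R ∧ not R) = min(0.9, 0.1) = 0.1
(R → P): min(1, 1 − 0.9 + 0.3) = 0.4
((R ∧ not R) → (R → P)): min(1, 1 − 0.1 + 0.4) = 1
not R: Łukasiewicz ¬ gives 1 − 0.9 = 0.1
(not R ∨ P) = max(0.1, 0.3) = 0.3
(((R ∧ not R) → (R → P)) → (not R ∨ P)): min(1, 1 − 1 + 0.3) = 0.3
(((not R ∨ R) ∧ Q) → (((R ∧ not R) → (R → P)) → (not R ∨ P))): min(1, 1 − 0.6 + 0.3) = 0.7

0.70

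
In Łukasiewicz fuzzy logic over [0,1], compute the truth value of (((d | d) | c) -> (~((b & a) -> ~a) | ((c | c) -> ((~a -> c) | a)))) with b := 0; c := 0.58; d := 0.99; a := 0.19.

(d | d) = max(0.99, 0.99) = 0.99
((d | d) | c) = max(0.99, 0.58) = 0.99
(b & a) = min(0, 0.19) = 0
~a: Łukasiewicz ¬ gives 1 − 0.19 = 0.81
((b & a) -> ~a): min(1, 1 − 0 + 0.81) = 1
~((b & a) -> ~a): Łukasiewicz ¬ gives 1 − 1 = 0
(c | c) = max(0.58, 0.58) = 0.58
~a: Łukasiewicz ¬ gives 1 − 0.19 = 0.81
(~a -> c): min(1, 1 − 0.81 + 0.58) = 0.77
((~a -> c) | a) = max(0.77, 0.19) = 0.77
((c | c) -> ((~a -> c) | a)): min(1, 1 − 0.58 + 0.77) = 1
(~((b & a) -> ~a) | ((c | c) -> ((~a -> c) | a))) = max(0, 1) = 1
(((d | d) | c) -> (~((b & a) -> ~a) | ((c | c) -> ((~a -> c) | a)))): min(1, 1 − 0.99 + 1) = 1

1.00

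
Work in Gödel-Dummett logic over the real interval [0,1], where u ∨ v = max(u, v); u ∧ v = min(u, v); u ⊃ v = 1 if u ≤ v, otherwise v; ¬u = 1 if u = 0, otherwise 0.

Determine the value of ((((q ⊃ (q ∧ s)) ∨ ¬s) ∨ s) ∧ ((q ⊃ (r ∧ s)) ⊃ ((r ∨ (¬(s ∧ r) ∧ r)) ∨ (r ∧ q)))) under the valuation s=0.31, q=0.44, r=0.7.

0.31

(q ∧ s) = min(0.44, 0.31) = 0.31
(q ⊃ (q ∧ s)): 0.44 > 0.31, so result = 0.31
¬s: Gödel ¬ of 0.31 = 0 (operand ≠ 0)
((q ⊃ (q ∧ s)) ∨ ¬s) = max(0.31, 0) = 0.31
(((q ⊃ (q ∧ s)) ∨ ¬s) ∨ s) = max(0.31, 0.31) = 0.31
(r ∧ s) = min(0.7, 0.31) = 0.31
(q ⊃ (r ∧ s)): 0.44 > 0.31, so result = 0.31
(s ∧ r) = min(0.31, 0.7) = 0.31
¬(s ∧ r): Gödel ¬ of 0.31 = 0 (operand ≠ 0)
(¬(s ∧ r) ∧ r) = min(0, 0.7) = 0
(r ∨ (¬(s ∧ r) ∧ r)) = max(0.7, 0) = 0.7
(r ∧ q) = min(0.7, 0.44) = 0.44
((r ∨ (¬(s ∧ r) ∧ r)) ∨ (r ∧ q)) = max(0.7, 0.44) = 0.7
((q ⊃ (r ∧ s)) ⊃ ((r ∨ (¬(s ∧ r) ∧ r)) ∨ (r ∧ q))): 0.31 ≤ 0.7, so result = 1
((((q ⊃ (q ∧ s)) ∨ ¬s) ∨ s) ∧ ((q ⊃ (r ∧ s)) ⊃ ((r ∨ (¬(s ∧ r) ∧ r)) ∨ (r ∧ q)))) = min(0.31, 1) = 0.31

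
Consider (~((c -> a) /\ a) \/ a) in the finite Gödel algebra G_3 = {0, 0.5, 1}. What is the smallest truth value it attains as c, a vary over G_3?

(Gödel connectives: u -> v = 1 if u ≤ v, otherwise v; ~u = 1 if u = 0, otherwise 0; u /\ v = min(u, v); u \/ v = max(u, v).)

0.50

The minimum is attained at c = 0, a = 0.5:
  (c -> a): 0 ≤ 0.5, so result = 1
  ((c -> a) /\ a) = min(1, 0.5) = 0.5
  ~((c -> a) /\ a): Gödel ¬ of 0.5 = 0 (operand ≠ 0)
  (~((c -> a) /\ a) \/ a) = max(0, 0.5) = 0.5
Checking all 9 assignments confirms none give a value below 0.50.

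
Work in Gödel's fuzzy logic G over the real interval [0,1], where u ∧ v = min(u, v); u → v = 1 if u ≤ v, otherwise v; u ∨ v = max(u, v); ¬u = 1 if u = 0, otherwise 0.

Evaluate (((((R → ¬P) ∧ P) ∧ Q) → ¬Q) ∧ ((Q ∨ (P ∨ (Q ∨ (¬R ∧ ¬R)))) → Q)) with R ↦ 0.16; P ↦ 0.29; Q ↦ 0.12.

0.12

¬P: Gödel ¬ of 0.29 = 0 (operand ≠ 0)
(R → ¬P): 0.16 > 0, so result = 0
((R → ¬P) ∧ P) = min(0, 0.29) = 0
(((R → ¬P) ∧ P) ∧ Q) = min(0, 0.12) = 0
¬Q: Gödel ¬ of 0.12 = 0 (operand ≠ 0)
((((R → ¬P) ∧ P) ∧ Q) → ¬Q): 0 ≤ 0, so result = 1
¬R: Gödel ¬ of 0.16 = 0 (operand ≠ 0)
¬R: Gödel ¬ of 0.16 = 0 (operand ≠ 0)
(¬R ∧ ¬R) = min(0, 0) = 0
(Q ∨ (¬R ∧ ¬R)) = max(0.12, 0) = 0.12
(P ∨ (Q ∨ (¬R ∧ ¬R))) = max(0.29, 0.12) = 0.29
(Q ∨ (P ∨ (Q ∨ (¬R ∧ ¬R)))) = max(0.12, 0.29) = 0.29
((Q ∨ (P ∨ (Q ∨ (¬R ∧ ¬R)))) → Q): 0.29 > 0.12, so result = 0.12
(((((R → ¬P) ∧ P) ∧ Q) → ¬Q) ∧ ((Q ∨ (P ∨ (Q ∨ (¬R ∧ ¬R)))) → Q)) = min(1, 0.12) = 0.12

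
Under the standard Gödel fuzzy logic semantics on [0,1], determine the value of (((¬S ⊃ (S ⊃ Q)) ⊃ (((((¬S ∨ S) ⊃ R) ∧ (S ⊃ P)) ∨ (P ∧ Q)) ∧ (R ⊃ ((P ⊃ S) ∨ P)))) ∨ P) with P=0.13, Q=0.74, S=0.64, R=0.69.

0.13

¬S: Gödel ¬ of 0.64 = 0 (operand ≠ 0)
(S ⊃ Q): 0.64 ≤ 0.74, so result = 1
(¬S ⊃ (S ⊃ Q)): 0 ≤ 1, so result = 1
¬S: Gödel ¬ of 0.64 = 0 (operand ≠ 0)
(¬S ∨ S) = max(0, 0.64) = 0.64
((¬S ∨ S) ⊃ R): 0.64 ≤ 0.69, so result = 1
(S ⊃ P): 0.64 > 0.13, so result = 0.13
(((¬S ∨ S) ⊃ R) ∧ (S ⊃ P)) = min(1, 0.13) = 0.13
(P ∧ Q) = min(0.13, 0.74) = 0.13
((((¬S ∨ S) ⊃ R) ∧ (S ⊃ P)) ∨ (P ∧ Q)) = max(0.13, 0.13) = 0.13
(P ⊃ S): 0.13 ≤ 0.64, so result = 1
((P ⊃ S) ∨ P) = max(1, 0.13) = 1
(R ⊃ ((P ⊃ S) ∨ P)): 0.69 ≤ 1, so result = 1
(((((¬S ∨ S) ⊃ R) ∧ (S ⊃ P)) ∨ (P ∧ Q)) ∧ (R ⊃ ((P ⊃ S) ∨ P))) = min(0.13, 1) = 0.13
((¬S ⊃ (S ⊃ Q)) ⊃ (((((¬S ∨ S) ⊃ R) ∧ (S ⊃ P)) ∨ (P ∧ Q)) ∧ (R ⊃ ((P ⊃ S) ∨ P)))): 1 > 0.13, so result = 0.13
(((¬S ⊃ (S ⊃ Q)) ⊃ (((((¬S ∨ S) ⊃ R) ∧ (S ⊃ P)) ∨ (P ∧ Q)) ∧ (R ⊃ ((P ⊃ S) ∨ P)))) ∨ P) = max(0.13, 0.13) = 0.13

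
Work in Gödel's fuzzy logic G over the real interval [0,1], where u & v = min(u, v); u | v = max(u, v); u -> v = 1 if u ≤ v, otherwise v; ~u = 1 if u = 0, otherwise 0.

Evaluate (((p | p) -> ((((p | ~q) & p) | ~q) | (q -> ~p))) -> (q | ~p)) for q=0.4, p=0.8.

0.40

(p | p) = max(0.8, 0.8) = 0.8
~q: Gödel ¬ of 0.4 = 0 (operand ≠ 0)
(p | ~q) = max(0.8, 0) = 0.8
((p | ~q) & p) = min(0.8, 0.8) = 0.8
~q: Gödel ¬ of 0.4 = 0 (operand ≠ 0)
(((p | ~q) & p) | ~q) = max(0.8, 0) = 0.8
~p: Gödel ¬ of 0.8 = 0 (operand ≠ 0)
(q -> ~p): 0.4 > 0, so result = 0
((((p | ~q) & p) | ~q) | (q -> ~p)) = max(0.8, 0) = 0.8
((p | p) -> ((((p | ~q) & p) | ~q) | (q -> ~p))): 0.8 ≤ 0.8, so result = 1
~p: Gödel ¬ of 0.8 = 0 (operand ≠ 0)
(q | ~p) = max(0.4, 0) = 0.4
(((p | p) -> ((((p | ~q) & p) | ~q) | (q -> ~p))) -> (q | ~p)): 1 > 0.4, so result = 0.4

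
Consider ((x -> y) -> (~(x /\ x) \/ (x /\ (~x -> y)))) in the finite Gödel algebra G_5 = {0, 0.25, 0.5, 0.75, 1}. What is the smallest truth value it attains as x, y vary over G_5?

The minimum is attained at x = 0.25, y = 0.25:
  (x -> y): 0.25 ≤ 0.25, so result = 1
  (x /\ x) = min(0.25, 0.25) = 0.25
  ~(x /\ x): Gödel ¬ of 0.25 = 0 (operand ≠ 0)
  ~x: Gödel ¬ of 0.25 = 0 (operand ≠ 0)
  (~x -> y): 0 ≤ 0.25, so result = 1
  (x /\ (~x -> y)) = min(0.25, 1) = 0.25
  (~(x /\ x) \/ (x /\ (~x -> y))) = max(0, 0.25) = 0.25
  ((x -> y) -> (~(x /\ x) \/ (x /\ (~x -> y)))): 1 > 0.25, so result = 0.25
Checking all 25 assignments confirms none give a value below 0.25.

0.25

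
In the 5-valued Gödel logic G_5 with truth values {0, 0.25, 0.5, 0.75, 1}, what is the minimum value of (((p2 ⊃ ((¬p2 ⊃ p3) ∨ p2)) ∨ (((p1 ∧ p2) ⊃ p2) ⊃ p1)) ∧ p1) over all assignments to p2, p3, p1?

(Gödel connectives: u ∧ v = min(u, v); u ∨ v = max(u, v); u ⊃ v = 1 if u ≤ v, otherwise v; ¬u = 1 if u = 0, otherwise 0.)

0.00

The minimum is attained at p2 = 0, p3 = 0, p1 = 0:
  ¬p2: Gödel ¬ of 0 = 1 (operand is 0)
  (¬p2 ⊃ p3): 1 > 0, so result = 0
  ((¬p2 ⊃ p3) ∨ p2) = max(0, 0) = 0
  (p2 ⊃ ((¬p2 ⊃ p3) ∨ p2)): 0 ≤ 0, so result = 1
  (p1 ∧ p2) = min(0, 0) = 0
  ((p1 ∧ p2) ⊃ p2): 0 ≤ 0, so result = 1
  (((p1 ∧ p2) ⊃ p2) ⊃ p1): 1 > 0, so result = 0
  ((p2 ⊃ ((¬p2 ⊃ p3) ∨ p2)) ∨ (((p1 ∧ p2) ⊃ p2) ⊃ p1)) = max(1, 0) = 1
  (((p2 ⊃ ((¬p2 ⊃ p3) ∨ p2)) ∨ (((p1 ∧ p2) ⊃ p2) ⊃ p1)) ∧ p1) = min(1, 0) = 0
Checking all 125 assignments confirms none give a value below 0.00.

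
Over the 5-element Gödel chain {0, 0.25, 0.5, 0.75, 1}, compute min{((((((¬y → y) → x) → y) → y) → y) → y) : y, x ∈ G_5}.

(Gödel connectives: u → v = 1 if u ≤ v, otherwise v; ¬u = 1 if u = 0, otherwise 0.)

0.25

The minimum is attained at y = 0.25, x = 0:
  ¬y: Gödel ¬ of 0.25 = 0 (operand ≠ 0)
  (¬y → y): 0 ≤ 0.25, so result = 1
  ((¬y → y) → x): 1 > 0, so result = 0
  (((¬y → y) → x) → y): 0 ≤ 0.25, so result = 1
  ((((¬y → y) → x) → y) → y): 1 > 0.25, so result = 0.25
  (((((¬y → y) → x) → y) → y) → y): 0.25 ≤ 0.25, so result = 1
  ((((((¬y → y) → x) → y) → y) → y) → y): 1 > 0.25, so result = 0.25
Checking all 25 assignments confirms none give a value below 0.25.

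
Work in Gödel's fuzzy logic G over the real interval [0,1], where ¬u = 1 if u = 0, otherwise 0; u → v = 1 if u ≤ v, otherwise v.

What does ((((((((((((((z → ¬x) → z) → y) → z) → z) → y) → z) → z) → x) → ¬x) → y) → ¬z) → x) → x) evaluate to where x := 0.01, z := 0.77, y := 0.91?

0.01

¬x: Gödel ¬ of 0.01 = 0 (operand ≠ 0)
(z → ¬x): 0.77 > 0, so result = 0
((z → ¬x) → z): 0 ≤ 0.77, so result = 1
(((z → ¬x) → z) → y): 1 > 0.91, so result = 0.91
((((z → ¬x) → z) → y) → z): 0.91 > 0.77, so result = 0.77
(((((z → ¬x) → z) → y) → z) → z): 0.77 ≤ 0.77, so result = 1
((((((z → ¬x) → z) → y) → z) → z) → y): 1 > 0.91, so result = 0.91
(((((((z → ¬x) → z) → y) → z) → z) → y) → z): 0.91 > 0.77, so result = 0.77
((((((((z → ¬x) → z) → y) → z) → z) → y) → z) → z): 0.77 ≤ 0.77, so result = 1
(((((((((z → ¬x) → z) → y) → z) → z) → y) → z) → z) → x): 1 > 0.01, so result = 0.01
¬x: Gödel ¬ of 0.01 = 0 (operand ≠ 0)
((((((((((z → ¬x) → z) → y) → z) → z) → y) → z) → z) → x) → ¬x): 0.01 > 0, so result = 0
(((((((((((z → ¬x) → z) → y) → z) → z) → y) → z) → z) → x) → ¬x) → y): 0 ≤ 0.91, so result = 1
¬z: Gödel ¬ of 0.77 = 0 (operand ≠ 0)
((((((((((((z → ¬x) → z) → y) → z) → z) → y) → z) → z) → x) → ¬x) → y) → ¬z): 1 > 0, so result = 0
(((((((((((((z → ¬x) → z) → y) → z) → z) → y) → z) → z) → x) → ¬x) → y) → ¬z) → x): 0 ≤ 0.01, so result = 1
((((((((((((((z → ¬x) → z) → y) → z) → z) → y) → z) → z) → x) → ¬x) → y) → ¬z) → x) → x): 1 > 0.01, so result = 0.01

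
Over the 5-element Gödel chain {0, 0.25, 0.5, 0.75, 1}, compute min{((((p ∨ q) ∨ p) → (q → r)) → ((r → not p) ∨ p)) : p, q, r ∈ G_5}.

The minimum is attained at p = 0.25, q = 0, r = 0.25:
  (p ∨ q) = max(0.25, 0) = 0.25
  ((p ∨ q) ∨ p) = max(0.25, 0.25) = 0.25
  (q → r): 0 ≤ 0.25, so result = 1
  (((p ∨ q) ∨ p) → (q → r)): 0.25 ≤ 1, so result = 1
  not p: Gödel ¬ of 0.25 = 0 (operand ≠ 0)
  (r → not p): 0.25 > 0, so result = 0
  ((r → not p) ∨ p) = max(0, 0.25) = 0.25
  ((((p ∨ q) ∨ p) → (q → r)) → ((r → not p) ∨ p)): 1 > 0.25, so result = 0.25
Checking all 125 assignments confirms none give a value below 0.25.

0.25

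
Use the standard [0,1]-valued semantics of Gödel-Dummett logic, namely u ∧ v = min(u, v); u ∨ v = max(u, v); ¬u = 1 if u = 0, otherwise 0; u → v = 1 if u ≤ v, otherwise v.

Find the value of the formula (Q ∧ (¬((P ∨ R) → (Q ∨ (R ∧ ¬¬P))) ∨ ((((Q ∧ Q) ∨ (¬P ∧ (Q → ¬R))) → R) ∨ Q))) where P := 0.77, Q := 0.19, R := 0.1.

(P ∨ R) = max(0.77, 0.1) = 0.77
¬P: Gödel ¬ of 0.77 = 0 (operand ≠ 0)
¬¬P: Gödel ¬ of 0 = 1 (operand is 0)
(R ∧ ¬¬P) = min(0.1, 1) = 0.1
(Q ∨ (R ∧ ¬¬P)) = max(0.19, 0.1) = 0.19
((P ∨ R) → (Q ∨ (R ∧ ¬¬P))): 0.77 > 0.19, so result = 0.19
¬((P ∨ R) → (Q ∨ (R ∧ ¬¬P))): Gödel ¬ of 0.19 = 0 (operand ≠ 0)
(Q ∧ Q) = min(0.19, 0.19) = 0.19
¬P: Gödel ¬ of 0.77 = 0 (operand ≠ 0)
¬R: Gödel ¬ of 0.1 = 0 (operand ≠ 0)
(Q → ¬R): 0.19 > 0, so result = 0
(¬P ∧ (Q → ¬R)) = min(0, 0) = 0
((Q ∧ Q) ∨ (¬P ∧ (Q → ¬R))) = max(0.19, 0) = 0.19
(((Q ∧ Q) ∨ (¬P ∧ (Q → ¬R))) → R): 0.19 > 0.1, so result = 0.1
((((Q ∧ Q) ∨ (¬P ∧ (Q → ¬R))) → R) ∨ Q) = max(0.1, 0.19) = 0.19
(¬((P ∨ R) → (Q ∨ (R ∧ ¬¬P))) ∨ ((((Q ∧ Q) ∨ (¬P ∧ (Q → ¬R))) → R) ∨ Q)) = max(0, 0.19) = 0.19
(Q ∧ (¬((P ∨ R) → (Q ∨ (R ∧ ¬¬P))) ∨ ((((Q ∧ Q) ∨ (¬P ∧ (Q → ¬R))) → R) ∨ Q))) = min(0.19, 0.19) = 0.19

0.19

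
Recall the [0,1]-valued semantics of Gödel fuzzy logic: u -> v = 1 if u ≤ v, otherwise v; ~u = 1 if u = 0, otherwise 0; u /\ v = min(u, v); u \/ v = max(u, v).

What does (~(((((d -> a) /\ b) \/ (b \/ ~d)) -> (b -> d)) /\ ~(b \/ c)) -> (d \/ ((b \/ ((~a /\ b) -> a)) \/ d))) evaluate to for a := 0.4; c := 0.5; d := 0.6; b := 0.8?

1.00

(d -> a): 0.6 > 0.4, so result = 0.4
((d -> a) /\ b) = min(0.4, 0.8) = 0.4
~d: Gödel ¬ of 0.6 = 0 (operand ≠ 0)
(b \/ ~d) = max(0.8, 0) = 0.8
(((d -> a) /\ b) \/ (b \/ ~d)) = max(0.4, 0.8) = 0.8
(b -> d): 0.8 > 0.6, so result = 0.6
((((d -> a) /\ b) \/ (b \/ ~d)) -> (b -> d)): 0.8 > 0.6, so result = 0.6
(b \/ c) = max(0.8, 0.5) = 0.8
~(b \/ c): Gödel ¬ of 0.8 = 0 (operand ≠ 0)
(((((d -> a) /\ b) \/ (b \/ ~d)) -> (b -> d)) /\ ~(b \/ c)) = min(0.6, 0) = 0
~(((((d -> a) /\ b) \/ (b \/ ~d)) -> (b -> d)) /\ ~(b \/ c)): Gödel ¬ of 0 = 1 (operand is 0)
~a: Gödel ¬ of 0.4 = 0 (operand ≠ 0)
(~a /\ b) = min(0, 0.8) = 0
((~a /\ b) -> a): 0 ≤ 0.4, so result = 1
(b \/ ((~a /\ b) -> a)) = max(0.8, 1) = 1
((b \/ ((~a /\ b) -> a)) \/ d) = max(1, 0.6) = 1
(d \/ ((b \/ ((~a /\ b) -> a)) \/ d)) = max(0.6, 1) = 1
(~(((((d -> a) /\ b) \/ (b \/ ~d)) -> (b -> d)) /\ ~(b \/ c)) -> (d \/ ((b \/ ((~a /\ b) -> a)) \/ d))): 1 ≤ 1, so result = 1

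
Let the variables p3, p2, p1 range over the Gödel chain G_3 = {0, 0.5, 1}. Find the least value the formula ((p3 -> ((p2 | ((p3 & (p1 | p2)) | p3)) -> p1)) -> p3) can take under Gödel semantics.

0.00

The minimum is attained at p3 = 0, p2 = 0, p1 = 0:
  (p1 | p2) = max(0, 0) = 0
  (p3 & (p1 | p2)) = min(0, 0) = 0
  ((p3 & (p1 | p2)) | p3) = max(0, 0) = 0
  (p2 | ((p3 & (p1 | p2)) | p3)) = max(0, 0) = 0
  ((p2 | ((p3 & (p1 | p2)) | p3)) -> p1): 0 ≤ 0, so result = 1
  (p3 -> ((p2 | ((p3 & (p1 | p2)) | p3)) -> p1)): 0 ≤ 1, so result = 1
  ((p3 -> ((p2 | ((p3 & (p1 | p2)) | p3)) -> p1)) -> p3): 1 > 0, so result = 0
Checking all 27 assignments confirms none give a value below 0.00.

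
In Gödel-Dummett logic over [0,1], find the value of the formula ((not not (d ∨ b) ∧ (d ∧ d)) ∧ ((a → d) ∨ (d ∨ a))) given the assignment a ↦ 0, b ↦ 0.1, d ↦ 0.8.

0.80

(d ∨ b) = max(0.8, 0.1) = 0.8
not (d ∨ b): Gödel ¬ of 0.8 = 0 (operand ≠ 0)
not not (d ∨ b): Gödel ¬ of 0 = 1 (operand is 0)
(d ∧ d) = min(0.8, 0.8) = 0.8
(not not (d ∨ b) ∧ (d ∧ d)) = min(1, 0.8) = 0.8
(a → d): 0 ≤ 0.8, so result = 1
(d ∨ a) = max(0.8, 0) = 0.8
((a → d) ∨ (d ∨ a)) = max(1, 0.8) = 1
((not not (d ∨ b) ∧ (d ∧ d)) ∧ ((a → d) ∨ (d ∨ a))) = min(0.8, 1) = 0.8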